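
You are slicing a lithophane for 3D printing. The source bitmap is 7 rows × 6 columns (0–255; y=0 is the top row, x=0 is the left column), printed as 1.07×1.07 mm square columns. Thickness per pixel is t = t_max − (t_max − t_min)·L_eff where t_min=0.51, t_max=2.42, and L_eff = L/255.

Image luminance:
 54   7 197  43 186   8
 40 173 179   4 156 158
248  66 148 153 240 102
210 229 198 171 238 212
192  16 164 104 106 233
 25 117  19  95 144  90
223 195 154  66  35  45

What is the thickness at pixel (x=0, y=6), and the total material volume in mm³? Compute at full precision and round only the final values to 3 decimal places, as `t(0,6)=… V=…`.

t(0,6)=0.750 V=69.691

span = t_max - t_min = 2.42 - 0.51 = 1.910
L(0,6) = 223, L_eff = 223/255 = 0.874510
t(0,6) = 2.42 - 1.910·0.874510 = 0.750
Σt over all 7·6 pixels = 1552207/25500 ≈ 60.8708627
V = pitch²·Σt = 1.07²·1552207/25500 = 69.691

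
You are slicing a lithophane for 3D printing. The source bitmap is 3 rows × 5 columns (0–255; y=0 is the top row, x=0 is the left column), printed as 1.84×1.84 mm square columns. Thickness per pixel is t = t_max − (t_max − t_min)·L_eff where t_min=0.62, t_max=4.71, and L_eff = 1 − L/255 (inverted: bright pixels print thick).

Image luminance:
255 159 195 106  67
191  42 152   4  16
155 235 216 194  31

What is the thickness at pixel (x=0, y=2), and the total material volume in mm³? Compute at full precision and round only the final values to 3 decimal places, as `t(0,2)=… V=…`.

span = t_max - t_min = 4.71 - 0.62 = 4.090
L(0,2) = 155, L_eff = 1 - 155/255 = 0.392157 (inverted)
t(0,2) = 4.71 - 4.090·0.392157 = 3.106
Σt over all 3·5 pixels = 265628/6375 ≈ 41.6671373
V = pitch²·Σt = 1.84²·265628/6375 = 141.068

t(0,2)=3.106 V=141.068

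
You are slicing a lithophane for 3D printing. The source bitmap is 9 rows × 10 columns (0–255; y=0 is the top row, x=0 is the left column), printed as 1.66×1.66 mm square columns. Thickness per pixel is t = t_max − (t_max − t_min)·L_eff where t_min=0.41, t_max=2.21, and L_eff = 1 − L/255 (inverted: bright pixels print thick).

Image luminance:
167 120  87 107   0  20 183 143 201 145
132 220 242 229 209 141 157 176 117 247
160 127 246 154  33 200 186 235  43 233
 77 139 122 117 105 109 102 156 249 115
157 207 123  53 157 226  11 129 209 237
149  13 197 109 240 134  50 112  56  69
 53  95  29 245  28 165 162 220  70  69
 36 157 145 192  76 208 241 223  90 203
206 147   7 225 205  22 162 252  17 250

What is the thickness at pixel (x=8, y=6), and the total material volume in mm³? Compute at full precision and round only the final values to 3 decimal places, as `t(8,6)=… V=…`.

span = t_max - t_min = 2.21 - 0.41 = 1.800
L(8,6) = 70, L_eff = 1 - 70/255 = 0.725490 (inverted)
t(8,6) = 2.21 - 1.800·0.725490 = 0.904
Σt over all 9·10 pixels = 108099/850 ≈ 127.1752941
V = pitch²·Σt = 1.66²·108099/850 = 350.444

t(8,6)=0.904 V=350.444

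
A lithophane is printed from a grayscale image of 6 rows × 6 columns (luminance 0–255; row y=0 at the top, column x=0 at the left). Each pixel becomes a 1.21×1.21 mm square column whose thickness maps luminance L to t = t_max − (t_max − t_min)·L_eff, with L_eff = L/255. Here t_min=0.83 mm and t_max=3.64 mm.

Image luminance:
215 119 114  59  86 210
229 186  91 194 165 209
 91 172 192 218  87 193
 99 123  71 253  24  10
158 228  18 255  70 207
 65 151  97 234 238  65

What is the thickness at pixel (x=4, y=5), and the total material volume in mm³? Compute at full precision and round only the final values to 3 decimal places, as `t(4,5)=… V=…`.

span = t_max - t_min = 3.64 - 0.83 = 2.810
L(4,5) = 238, L_eff = 238/255 = 0.933333
t(4,5) = 3.64 - 2.810·0.933333 = 1.017
Σt over all 6·6 pixels = 156787/2125 ≈ 73.7821176
V = pitch²·Σt = 1.21²·156787/2125 = 108.024

t(4,5)=1.017 V=108.024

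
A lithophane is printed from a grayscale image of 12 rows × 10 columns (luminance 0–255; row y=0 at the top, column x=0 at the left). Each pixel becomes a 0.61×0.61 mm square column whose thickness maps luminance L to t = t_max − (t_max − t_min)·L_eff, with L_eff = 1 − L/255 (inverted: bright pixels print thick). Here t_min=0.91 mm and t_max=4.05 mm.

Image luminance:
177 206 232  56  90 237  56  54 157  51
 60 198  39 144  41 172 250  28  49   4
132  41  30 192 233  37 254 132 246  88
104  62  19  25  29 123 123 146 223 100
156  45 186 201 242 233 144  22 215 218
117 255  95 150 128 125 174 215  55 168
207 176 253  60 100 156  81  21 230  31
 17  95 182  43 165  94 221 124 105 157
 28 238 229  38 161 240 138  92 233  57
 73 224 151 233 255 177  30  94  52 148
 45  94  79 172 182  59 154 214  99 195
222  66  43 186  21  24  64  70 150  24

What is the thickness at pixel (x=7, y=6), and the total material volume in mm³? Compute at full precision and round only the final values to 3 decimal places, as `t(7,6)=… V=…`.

t(7,6)=1.169 V=110.994

span = t_max - t_min = 4.05 - 0.91 = 3.140
L(7,6) = 21, L_eff = 1 - 21/255 = 0.917647 (inverted)
t(7,6) = 4.05 - 3.140·0.917647 = 1.169
Σt over all 12·10 pixels = 1901596/6375 ≈ 298.2895686
V = pitch²·Σt = 0.61²·1901596/6375 = 110.994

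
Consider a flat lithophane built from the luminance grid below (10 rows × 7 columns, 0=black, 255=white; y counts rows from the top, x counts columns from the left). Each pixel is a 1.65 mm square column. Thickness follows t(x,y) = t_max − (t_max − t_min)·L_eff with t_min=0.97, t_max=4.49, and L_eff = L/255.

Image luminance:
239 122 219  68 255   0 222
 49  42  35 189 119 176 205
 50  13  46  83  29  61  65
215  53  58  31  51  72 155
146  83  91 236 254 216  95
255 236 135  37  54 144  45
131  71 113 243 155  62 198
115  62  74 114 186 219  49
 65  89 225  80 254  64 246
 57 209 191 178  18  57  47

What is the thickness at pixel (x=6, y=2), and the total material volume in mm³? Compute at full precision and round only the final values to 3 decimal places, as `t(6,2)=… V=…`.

t(6,2)=3.593 V=535.453

span = t_max - t_min = 4.49 - 0.97 = 3.520
L(6,2) = 65, L_eff = 65/255 = 0.254902
t(6,2) = 4.49 - 3.520·0.254902 = 3.593
Σt over all 10·7 pixels = 2507629/12750 ≈ 196.6767843
V = pitch²·Σt = 1.65²·2507629/12750 = 535.453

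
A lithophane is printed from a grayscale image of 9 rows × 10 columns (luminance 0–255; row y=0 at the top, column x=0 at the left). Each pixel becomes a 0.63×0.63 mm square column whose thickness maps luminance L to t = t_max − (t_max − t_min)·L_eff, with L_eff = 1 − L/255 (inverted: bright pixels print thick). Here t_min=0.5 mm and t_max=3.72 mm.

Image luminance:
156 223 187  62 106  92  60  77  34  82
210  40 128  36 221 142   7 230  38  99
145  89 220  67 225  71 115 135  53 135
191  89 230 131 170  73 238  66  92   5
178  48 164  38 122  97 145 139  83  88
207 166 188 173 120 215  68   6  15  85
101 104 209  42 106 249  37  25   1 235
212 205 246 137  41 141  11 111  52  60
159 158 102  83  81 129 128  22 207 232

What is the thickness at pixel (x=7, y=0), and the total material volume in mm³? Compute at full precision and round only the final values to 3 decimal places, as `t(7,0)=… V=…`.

t(7,0)=1.472 V=71.693

span = t_max - t_min = 3.72 - 0.5 = 3.220
L(7,0) = 77, L_eff = 1 - 77/255 = 0.698039 (inverted)
t(7,0) = 3.72 - 3.220·0.698039 = 1.472
Σt over all 9·10 pixels = 2303051/12750 ≈ 180.6314510
V = pitch²·Σt = 0.63²·2303051/12750 = 71.693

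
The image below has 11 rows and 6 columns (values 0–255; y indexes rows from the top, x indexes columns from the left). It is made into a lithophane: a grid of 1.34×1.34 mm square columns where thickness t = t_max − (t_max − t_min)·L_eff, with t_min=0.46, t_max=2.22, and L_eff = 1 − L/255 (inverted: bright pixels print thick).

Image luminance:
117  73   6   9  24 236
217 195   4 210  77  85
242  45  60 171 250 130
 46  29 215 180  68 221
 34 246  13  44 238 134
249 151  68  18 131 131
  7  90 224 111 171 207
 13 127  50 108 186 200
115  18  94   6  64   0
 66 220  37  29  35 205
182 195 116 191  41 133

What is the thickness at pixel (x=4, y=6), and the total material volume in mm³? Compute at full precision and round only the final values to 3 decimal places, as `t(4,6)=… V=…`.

t(4,6)=1.640 V=148.802

span = t_max - t_min = 2.22 - 0.46 = 1.760
L(4,6) = 171, L_eff = 1 - 171/255 = 0.329412 (inverted)
t(4,6) = 2.22 - 1.760·0.329412 = 1.640
Σt over all 11·6 pixels = 176099/2125 ≈ 82.8701176
V = pitch²·Σt = 1.34²·176099/2125 = 148.802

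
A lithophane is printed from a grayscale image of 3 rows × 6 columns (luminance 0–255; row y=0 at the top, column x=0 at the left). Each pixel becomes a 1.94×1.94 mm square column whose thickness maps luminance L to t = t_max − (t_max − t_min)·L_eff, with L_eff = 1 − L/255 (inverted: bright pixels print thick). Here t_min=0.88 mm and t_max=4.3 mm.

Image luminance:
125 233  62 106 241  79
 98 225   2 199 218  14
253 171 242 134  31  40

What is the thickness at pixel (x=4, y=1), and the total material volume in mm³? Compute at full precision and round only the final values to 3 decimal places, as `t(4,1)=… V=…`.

span = t_max - t_min = 4.3 - 0.88 = 3.420
L(4,1) = 218, L_eff = 1 - 218/255 = 0.145098 (inverted)
t(4,1) = 4.3 - 3.420·0.145098 = 3.804
Σt over all 3·6 pixels = 208281/4250 ≈ 49.0072941
V = pitch²·Σt = 1.94²·208281/4250 = 184.444

t(4,1)=3.804 V=184.444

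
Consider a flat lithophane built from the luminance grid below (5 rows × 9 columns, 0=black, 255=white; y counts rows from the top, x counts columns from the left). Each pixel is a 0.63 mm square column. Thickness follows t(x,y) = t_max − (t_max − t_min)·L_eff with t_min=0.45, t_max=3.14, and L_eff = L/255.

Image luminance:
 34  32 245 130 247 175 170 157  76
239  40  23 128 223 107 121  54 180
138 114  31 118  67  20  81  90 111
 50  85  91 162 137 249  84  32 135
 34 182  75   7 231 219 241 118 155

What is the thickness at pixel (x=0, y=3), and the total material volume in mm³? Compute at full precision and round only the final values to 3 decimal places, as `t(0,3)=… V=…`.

t(0,3)=2.613 V=33.314

span = t_max - t_min = 3.14 - 0.45 = 2.690
L(0,3) = 50, L_eff = 50/255 = 0.196078
t(0,3) = 3.14 - 2.690·0.196078 = 2.613
Σt over all 5·9 pixels = 535082/6375 ≈ 83.9344314
V = pitch²·Σt = 0.63²·535082/6375 = 33.314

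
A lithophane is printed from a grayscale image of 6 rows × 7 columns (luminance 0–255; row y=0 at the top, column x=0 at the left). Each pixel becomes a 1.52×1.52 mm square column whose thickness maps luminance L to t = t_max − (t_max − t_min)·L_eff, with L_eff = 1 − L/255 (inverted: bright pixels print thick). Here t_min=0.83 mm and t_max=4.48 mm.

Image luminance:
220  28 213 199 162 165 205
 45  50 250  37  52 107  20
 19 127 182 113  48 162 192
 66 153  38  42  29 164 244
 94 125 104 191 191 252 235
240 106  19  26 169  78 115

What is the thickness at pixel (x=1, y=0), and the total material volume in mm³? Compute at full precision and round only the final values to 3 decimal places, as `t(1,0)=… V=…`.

t(1,0)=1.231 V=255.053

span = t_max - t_min = 4.48 - 0.83 = 3.650
L(1,0) = 28, L_eff = 1 - 28/255 = 0.890196 (inverted)
t(1,0) = 4.48 - 3.650·0.890196 = 1.231
Σt over all 6·7 pixels = 187669/1700 ≈ 110.3935294
V = pitch²·Σt = 1.52²·187669/1700 = 255.053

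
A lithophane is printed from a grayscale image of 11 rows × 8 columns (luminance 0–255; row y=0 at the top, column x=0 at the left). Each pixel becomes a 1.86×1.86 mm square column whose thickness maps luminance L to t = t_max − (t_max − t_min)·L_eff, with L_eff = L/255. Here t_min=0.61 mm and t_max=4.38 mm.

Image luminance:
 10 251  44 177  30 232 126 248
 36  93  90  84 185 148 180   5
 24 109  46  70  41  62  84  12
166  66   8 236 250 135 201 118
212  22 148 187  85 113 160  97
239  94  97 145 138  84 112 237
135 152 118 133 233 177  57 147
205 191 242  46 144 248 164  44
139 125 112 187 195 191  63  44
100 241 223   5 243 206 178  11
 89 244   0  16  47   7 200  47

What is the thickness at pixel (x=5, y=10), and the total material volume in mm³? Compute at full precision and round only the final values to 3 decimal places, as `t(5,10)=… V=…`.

span = t_max - t_min = 4.38 - 0.61 = 3.770
L(5,10) = 7, L_eff = 7/255 = 0.027451
t(5,10) = 4.38 - 3.770·0.027451 = 4.277
Σt over all 11·8 pixels = 2824649/12750 ≈ 221.5410980
V = pitch²·Σt = 1.86²·2824649/12750 = 766.444

t(5,10)=4.277 V=766.444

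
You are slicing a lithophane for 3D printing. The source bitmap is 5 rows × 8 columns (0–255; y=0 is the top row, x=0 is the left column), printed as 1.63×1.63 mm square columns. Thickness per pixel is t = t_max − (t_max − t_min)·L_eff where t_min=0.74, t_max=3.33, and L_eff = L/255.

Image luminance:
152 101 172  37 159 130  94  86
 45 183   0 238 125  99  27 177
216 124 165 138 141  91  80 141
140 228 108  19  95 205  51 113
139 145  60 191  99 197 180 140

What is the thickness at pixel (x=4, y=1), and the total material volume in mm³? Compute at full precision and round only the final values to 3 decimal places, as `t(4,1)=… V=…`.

t(4,1)=2.060 V=218.134

span = t_max - t_min = 3.33 - 0.74 = 2.590
L(4,1) = 125, L_eff = 125/255 = 0.490196
t(4,1) = 3.33 - 2.590·0.490196 = 2.060
Σt over all 5·8 pixels = 697857/8500 ≈ 82.1008235
V = pitch²·Σt = 1.63²·697857/8500 = 218.134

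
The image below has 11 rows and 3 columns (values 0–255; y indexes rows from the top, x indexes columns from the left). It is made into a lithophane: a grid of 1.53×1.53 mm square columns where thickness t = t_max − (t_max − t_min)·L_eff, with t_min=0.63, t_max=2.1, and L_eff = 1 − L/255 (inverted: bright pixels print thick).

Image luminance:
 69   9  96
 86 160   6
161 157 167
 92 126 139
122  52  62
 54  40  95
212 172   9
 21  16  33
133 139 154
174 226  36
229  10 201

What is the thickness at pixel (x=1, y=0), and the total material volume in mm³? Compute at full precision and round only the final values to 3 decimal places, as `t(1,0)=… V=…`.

t(1,0)=0.682 V=95.332

span = t_max - t_min = 2.1 - 0.63 = 1.470
L(1,0) = 9, L_eff = 1 - 9/255 = 0.964706 (inverted)
t(1,0) = 2.1 - 1.470·0.964706 = 0.682
Σt over all 11·3 pixels = 346157/8500 ≈ 40.7243529
V = pitch²·Σt = 1.53²·346157/8500 = 95.332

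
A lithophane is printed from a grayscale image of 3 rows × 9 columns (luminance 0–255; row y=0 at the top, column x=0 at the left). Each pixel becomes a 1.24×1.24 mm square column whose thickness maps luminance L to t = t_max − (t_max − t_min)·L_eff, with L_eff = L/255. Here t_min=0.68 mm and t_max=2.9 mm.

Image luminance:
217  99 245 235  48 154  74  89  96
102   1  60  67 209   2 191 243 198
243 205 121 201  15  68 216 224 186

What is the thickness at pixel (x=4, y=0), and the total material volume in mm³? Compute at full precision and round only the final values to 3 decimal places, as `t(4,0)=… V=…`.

span = t_max - t_min = 2.9 - 0.68 = 2.220
L(4,0) = 48, L_eff = 48/255 = 0.188235
t(4,0) = 2.9 - 2.220·0.188235 = 2.482
Σt over all 3·9 pixels = 95921/2125 ≈ 45.1392941
V = pitch²·Σt = 1.24²·95921/2125 = 69.406

t(4,0)=2.482 V=69.406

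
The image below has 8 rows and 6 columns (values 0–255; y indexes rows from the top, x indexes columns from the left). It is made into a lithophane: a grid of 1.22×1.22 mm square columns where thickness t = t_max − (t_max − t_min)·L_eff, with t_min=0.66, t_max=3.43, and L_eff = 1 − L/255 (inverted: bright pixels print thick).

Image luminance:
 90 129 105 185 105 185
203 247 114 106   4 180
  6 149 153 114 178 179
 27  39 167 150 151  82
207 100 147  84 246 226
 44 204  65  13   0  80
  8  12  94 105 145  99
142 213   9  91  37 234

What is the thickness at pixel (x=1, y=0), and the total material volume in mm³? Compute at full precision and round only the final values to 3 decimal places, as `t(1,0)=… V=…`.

t(1,0)=2.061 V=138.551

span = t_max - t_min = 3.43 - 0.66 = 2.770
L(1,0) = 129, L_eff = 1 - 129/255 = 0.494118 (inverted)
t(1,0) = 3.43 - 2.770·0.494118 = 2.061
Σt over all 8·6 pixels = 2373721/25500 ≈ 93.0870980
V = pitch²·Σt = 1.22²·2373721/25500 = 138.551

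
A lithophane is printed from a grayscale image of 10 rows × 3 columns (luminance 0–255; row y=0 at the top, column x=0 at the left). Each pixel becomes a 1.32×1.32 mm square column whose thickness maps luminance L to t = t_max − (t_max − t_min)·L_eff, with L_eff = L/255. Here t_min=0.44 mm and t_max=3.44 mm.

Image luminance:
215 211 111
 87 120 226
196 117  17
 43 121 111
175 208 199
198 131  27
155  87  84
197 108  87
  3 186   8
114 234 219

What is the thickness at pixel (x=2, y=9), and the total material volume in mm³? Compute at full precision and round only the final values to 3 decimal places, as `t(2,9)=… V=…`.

t(2,9)=0.864 V=97.923

span = t_max - t_min = 3.44 - 0.44 = 3.000
L(2,9) = 219, L_eff = 219/255 = 0.858824
t(2,9) = 3.44 - 3.000·0.858824 = 0.864
Σt over all 10·3 pixels = 56.2
V = pitch²·Σt = 1.32²·56.2 = 97.923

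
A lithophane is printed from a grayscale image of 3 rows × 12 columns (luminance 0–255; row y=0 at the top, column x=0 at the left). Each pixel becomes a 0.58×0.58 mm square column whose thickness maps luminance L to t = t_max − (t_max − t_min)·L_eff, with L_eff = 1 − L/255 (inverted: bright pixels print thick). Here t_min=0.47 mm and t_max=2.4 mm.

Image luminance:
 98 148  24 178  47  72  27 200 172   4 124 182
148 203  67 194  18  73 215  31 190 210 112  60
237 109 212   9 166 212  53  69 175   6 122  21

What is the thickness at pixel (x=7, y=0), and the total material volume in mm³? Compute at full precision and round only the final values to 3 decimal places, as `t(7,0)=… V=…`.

span = t_max - t_min = 2.4 - 0.47 = 1.930
L(7,0) = 200, L_eff = 1 - 200/255 = 0.215686 (inverted)
t(7,0) = 2.4 - 1.930·0.215686 = 1.984
Σt over all 3·12 pixels = 103312/2125 ≈ 48.6174118
V = pitch²·Σt = 0.58²·103312/2125 = 16.355

t(7,0)=1.984 V=16.355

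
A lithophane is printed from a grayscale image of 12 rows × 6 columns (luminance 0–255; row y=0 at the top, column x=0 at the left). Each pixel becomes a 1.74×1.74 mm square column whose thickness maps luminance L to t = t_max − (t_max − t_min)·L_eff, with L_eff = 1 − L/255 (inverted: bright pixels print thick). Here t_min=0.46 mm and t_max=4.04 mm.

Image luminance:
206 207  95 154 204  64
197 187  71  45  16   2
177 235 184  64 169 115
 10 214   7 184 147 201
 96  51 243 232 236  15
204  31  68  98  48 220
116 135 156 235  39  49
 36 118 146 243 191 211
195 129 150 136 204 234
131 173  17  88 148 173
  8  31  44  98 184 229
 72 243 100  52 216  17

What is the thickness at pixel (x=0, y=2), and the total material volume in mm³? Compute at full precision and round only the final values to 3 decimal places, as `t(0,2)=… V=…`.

span = t_max - t_min = 4.04 - 0.46 = 3.580
L(0,2) = 177, L_eff = 1 - 177/255 = 0.305882 (inverted)
t(0,2) = 4.04 - 3.580·0.305882 = 2.945
Σt over all 12·6 pixels = 352126/2125 ≈ 165.7063529
V = pitch²·Σt = 1.74²·352126/2125 = 501.693

t(0,2)=2.945 V=501.693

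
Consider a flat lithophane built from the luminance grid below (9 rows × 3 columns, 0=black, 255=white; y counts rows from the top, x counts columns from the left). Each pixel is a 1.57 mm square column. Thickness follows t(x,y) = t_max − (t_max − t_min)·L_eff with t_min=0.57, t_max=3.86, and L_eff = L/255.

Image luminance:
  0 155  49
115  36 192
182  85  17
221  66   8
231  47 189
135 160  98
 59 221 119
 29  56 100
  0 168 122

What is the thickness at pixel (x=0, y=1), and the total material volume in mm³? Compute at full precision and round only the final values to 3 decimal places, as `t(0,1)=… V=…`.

t(0,1)=2.376 V=165.938

span = t_max - t_min = 3.86 - 0.57 = 3.290
L(0,1) = 115, L_eff = 115/255 = 0.450980
t(0,1) = 3.86 - 3.290·0.450980 = 2.376
Σt over all 9·3 pixels = 171667/2550 ≈ 67.3203922
V = pitch²·Σt = 1.57²·171667/2550 = 165.938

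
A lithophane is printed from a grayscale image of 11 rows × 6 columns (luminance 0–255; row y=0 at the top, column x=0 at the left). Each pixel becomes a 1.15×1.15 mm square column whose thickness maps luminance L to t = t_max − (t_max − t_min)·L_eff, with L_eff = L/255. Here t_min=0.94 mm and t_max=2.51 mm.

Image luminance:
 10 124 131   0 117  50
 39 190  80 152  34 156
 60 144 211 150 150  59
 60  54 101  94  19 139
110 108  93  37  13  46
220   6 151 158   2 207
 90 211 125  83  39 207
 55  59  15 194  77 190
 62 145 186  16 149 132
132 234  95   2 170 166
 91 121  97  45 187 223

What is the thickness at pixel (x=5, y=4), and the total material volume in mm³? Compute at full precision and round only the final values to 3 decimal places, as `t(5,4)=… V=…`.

t(5,4)=2.227 V=161.494

span = t_max - t_min = 2.51 - 0.94 = 1.570
L(5,4) = 46, L_eff = 46/255 = 0.180392
t(5,4) = 2.51 - 1.570·0.180392 = 2.227
Σt over all 11·6 pixels = 3113869/25500 ≈ 122.1125098
V = pitch²·Σt = 1.15²·3113869/25500 = 161.494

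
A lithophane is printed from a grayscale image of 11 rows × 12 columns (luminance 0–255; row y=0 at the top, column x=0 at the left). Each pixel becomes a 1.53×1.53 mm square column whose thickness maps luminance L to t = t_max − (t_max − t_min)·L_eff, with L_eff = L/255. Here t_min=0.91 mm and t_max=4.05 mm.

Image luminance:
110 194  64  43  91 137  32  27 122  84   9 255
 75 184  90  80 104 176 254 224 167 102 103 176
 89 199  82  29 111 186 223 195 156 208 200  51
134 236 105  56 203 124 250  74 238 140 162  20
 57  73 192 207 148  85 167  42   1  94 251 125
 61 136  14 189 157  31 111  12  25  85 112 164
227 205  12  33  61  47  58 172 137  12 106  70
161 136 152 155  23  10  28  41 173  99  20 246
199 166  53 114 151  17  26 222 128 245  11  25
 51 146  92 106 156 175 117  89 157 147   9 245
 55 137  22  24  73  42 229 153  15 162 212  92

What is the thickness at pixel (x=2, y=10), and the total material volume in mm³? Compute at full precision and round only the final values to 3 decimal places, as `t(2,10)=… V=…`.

span = t_max - t_min = 4.05 - 0.91 = 3.140
L(2,10) = 22, L_eff = 22/255 = 0.086275
t(2,10) = 4.05 - 3.140·0.086275 = 3.779
Σt over all 11·12 pixels = 146821/425 ≈ 345.4611765
V = pitch²·Σt = 1.53²·146821/425 = 808.690

t(2,10)=3.779 V=808.690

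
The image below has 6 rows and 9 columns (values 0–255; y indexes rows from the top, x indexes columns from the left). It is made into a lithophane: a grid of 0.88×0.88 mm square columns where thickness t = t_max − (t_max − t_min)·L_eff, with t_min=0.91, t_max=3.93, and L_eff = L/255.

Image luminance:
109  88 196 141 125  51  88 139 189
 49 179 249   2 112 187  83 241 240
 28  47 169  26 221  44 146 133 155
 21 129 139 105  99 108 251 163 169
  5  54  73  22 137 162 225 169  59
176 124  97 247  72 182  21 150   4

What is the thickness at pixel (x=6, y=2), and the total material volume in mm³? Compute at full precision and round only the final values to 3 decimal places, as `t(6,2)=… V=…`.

t(6,2)=2.201 V=103.812

span = t_max - t_min = 3.93 - 0.91 = 3.020
L(6,2) = 146, L_eff = 146/255 = 0.572549
t(6,2) = 3.93 - 3.020·0.572549 = 2.201
Σt over all 6·9 pixels = 113947/850 ≈ 134.0552941
V = pitch²·Σt = 0.88²·113947/850 = 103.812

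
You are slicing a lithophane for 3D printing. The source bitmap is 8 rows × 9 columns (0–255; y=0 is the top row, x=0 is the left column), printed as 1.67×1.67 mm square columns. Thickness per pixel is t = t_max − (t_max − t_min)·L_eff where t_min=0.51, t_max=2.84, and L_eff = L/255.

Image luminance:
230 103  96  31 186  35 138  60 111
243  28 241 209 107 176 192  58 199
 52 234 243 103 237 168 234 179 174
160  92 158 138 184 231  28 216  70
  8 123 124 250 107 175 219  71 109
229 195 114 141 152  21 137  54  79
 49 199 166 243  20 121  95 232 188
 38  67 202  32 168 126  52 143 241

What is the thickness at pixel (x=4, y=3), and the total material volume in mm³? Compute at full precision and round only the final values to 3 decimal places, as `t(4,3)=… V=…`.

t(4,3)=1.159 V=314.579

span = t_max - t_min = 2.84 - 0.51 = 2.330
L(4,3) = 184, L_eff = 184/255 = 0.721569
t(4,3) = 2.84 - 2.330·0.721569 = 1.159
Σt over all 8·9 pixels = 1438159/12750 ≈ 112.7967843
V = pitch²·Σt = 1.67²·1438159/12750 = 314.579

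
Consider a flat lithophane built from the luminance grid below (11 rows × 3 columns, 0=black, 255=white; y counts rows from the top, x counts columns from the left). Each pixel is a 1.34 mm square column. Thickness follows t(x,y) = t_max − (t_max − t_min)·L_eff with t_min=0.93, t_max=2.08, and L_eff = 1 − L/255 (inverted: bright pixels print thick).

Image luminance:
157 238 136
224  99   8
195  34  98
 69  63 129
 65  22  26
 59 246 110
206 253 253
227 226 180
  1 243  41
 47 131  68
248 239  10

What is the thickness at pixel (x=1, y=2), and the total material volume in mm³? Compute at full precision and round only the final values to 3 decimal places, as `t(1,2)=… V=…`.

span = t_max - t_min = 2.08 - 0.93 = 1.150
L(1,2) = 34, L_eff = 1 - 34/255 = 0.866667 (inverted)
t(1,2) = 2.08 - 1.150·0.866667 = 1.083
Σt over all 11·3 pixels = 64148/1275 ≈ 50.3121569
V = pitch²·Σt = 1.34²·64148/1275 = 90.341

t(1,2)=1.083 V=90.341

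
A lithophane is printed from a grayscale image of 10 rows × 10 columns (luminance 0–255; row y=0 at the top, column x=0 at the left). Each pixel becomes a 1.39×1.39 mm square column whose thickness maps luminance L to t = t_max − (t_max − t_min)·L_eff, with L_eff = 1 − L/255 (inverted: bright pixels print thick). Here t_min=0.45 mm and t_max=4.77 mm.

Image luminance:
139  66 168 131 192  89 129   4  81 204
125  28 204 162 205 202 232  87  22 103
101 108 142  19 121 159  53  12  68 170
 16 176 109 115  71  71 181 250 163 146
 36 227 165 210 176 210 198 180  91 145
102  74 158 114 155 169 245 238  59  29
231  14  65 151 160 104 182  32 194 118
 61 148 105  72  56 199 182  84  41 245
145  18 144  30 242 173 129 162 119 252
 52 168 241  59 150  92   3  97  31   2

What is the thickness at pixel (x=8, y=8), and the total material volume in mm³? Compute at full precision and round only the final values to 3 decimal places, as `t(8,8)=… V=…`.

span = t_max - t_min = 4.77 - 0.45 = 4.320
L(8,8) = 119, L_eff = 1 - 119/255 = 0.533333 (inverted)
t(8,8) = 4.77 - 4.320·0.533333 = 2.466
Σt over all 10·10 pixels = 547713/2125 ≈ 257.7472941
V = pitch²·Σt = 1.39²·547713/2125 = 497.994

t(8,8)=2.466 V=497.994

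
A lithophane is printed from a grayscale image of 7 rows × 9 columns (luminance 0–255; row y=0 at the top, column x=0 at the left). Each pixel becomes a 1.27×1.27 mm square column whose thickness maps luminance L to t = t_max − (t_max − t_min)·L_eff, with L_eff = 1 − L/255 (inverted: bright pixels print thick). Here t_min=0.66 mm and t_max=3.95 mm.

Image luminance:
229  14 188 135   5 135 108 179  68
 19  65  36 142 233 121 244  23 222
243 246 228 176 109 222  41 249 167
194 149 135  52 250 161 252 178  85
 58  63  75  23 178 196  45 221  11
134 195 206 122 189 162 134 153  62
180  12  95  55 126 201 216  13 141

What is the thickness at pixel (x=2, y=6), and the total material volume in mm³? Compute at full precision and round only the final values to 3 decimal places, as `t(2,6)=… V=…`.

span = t_max - t_min = 3.95 - 0.66 = 3.290
L(2,6) = 95, L_eff = 1 - 95/255 = 0.627451 (inverted)
t(2,6) = 3.95 - 3.290·0.627451 = 1.886
Σt over all 7·9 pixels = 3879491/25500 ≈ 152.1369020
V = pitch²·Σt = 1.27²·3879491/25500 = 245.382

t(2,6)=1.886 V=245.382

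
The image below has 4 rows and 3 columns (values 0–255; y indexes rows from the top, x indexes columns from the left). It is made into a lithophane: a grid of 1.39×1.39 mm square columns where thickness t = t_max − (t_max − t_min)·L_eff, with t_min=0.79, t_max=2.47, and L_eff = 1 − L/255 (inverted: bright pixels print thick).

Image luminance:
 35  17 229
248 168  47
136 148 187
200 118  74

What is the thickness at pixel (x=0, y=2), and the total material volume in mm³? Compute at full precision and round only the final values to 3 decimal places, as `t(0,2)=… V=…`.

t(0,2)=1.686 V=38.772

span = t_max - t_min = 2.47 - 0.79 = 1.680
L(0,2) = 136, L_eff = 1 - 136/255 = 0.466667 (inverted)
t(0,2) = 2.47 - 1.680·0.466667 = 1.686
Σt over all 4·3 pixels = 42643/2125 ≈ 20.0672941
V = pitch²·Σt = 1.39²·42643/2125 = 38.772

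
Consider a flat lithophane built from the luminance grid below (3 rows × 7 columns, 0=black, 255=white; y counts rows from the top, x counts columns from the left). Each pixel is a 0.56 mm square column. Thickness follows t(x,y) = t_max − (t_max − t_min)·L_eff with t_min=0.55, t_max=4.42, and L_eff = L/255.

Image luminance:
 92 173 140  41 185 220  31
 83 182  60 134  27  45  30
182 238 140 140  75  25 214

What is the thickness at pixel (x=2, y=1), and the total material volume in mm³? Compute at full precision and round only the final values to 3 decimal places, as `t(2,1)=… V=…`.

t(2,1)=3.509 V=17.415

span = t_max - t_min = 4.42 - 0.55 = 3.870
L(2,1) = 60, L_eff = 60/255 = 0.235294
t(2,1) = 4.42 - 3.870·0.235294 = 3.509
Σt over all 3·7 pixels = 472017/8500 ≈ 55.5314118
V = pitch²·Σt = 0.56²·472017/8500 = 17.415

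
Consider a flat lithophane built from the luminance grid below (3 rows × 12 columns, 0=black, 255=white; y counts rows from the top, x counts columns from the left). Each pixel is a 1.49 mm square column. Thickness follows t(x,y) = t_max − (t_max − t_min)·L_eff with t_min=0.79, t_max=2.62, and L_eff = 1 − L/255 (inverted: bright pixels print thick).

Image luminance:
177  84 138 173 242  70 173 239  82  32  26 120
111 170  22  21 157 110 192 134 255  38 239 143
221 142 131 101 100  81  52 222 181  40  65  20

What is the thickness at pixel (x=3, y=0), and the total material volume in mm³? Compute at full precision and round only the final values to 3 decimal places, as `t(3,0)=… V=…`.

span = t_max - t_min = 2.62 - 0.79 = 1.830
L(3,0) = 173, L_eff = 1 - 173/255 = 0.321569 (inverted)
t(3,0) = 2.62 - 1.830·0.321569 = 2.032
Σt over all 3·12 pixels = 129121/2125 ≈ 60.7628235
V = pitch²·Σt = 1.49²·129121/2125 = 134.900

t(3,0)=2.032 V=134.900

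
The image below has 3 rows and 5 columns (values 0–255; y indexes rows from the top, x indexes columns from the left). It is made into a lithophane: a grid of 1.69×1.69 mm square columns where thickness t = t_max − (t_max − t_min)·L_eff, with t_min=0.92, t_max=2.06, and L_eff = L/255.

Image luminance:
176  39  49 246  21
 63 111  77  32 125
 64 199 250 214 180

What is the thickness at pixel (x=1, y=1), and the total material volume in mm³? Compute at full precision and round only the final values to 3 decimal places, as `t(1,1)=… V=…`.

span = t_max - t_min = 2.06 - 0.92 = 1.140
L(1,1) = 111, L_eff = 111/255 = 0.435294
t(1,1) = 2.06 - 1.140·0.435294 = 1.564
Σt over all 3·5 pixels = 96251/4250 ≈ 22.6472941
V = pitch²·Σt = 1.69²·96251/4250 = 64.683

t(1,1)=1.564 V=64.683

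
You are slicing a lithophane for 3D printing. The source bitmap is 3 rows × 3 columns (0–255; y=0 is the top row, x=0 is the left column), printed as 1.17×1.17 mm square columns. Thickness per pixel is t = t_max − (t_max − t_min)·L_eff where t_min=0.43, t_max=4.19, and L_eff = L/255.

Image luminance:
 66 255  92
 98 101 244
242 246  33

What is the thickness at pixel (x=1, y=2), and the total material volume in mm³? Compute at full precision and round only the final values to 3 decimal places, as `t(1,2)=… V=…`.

t(1,2)=0.563 V=23.827

span = t_max - t_min = 4.19 - 0.43 = 3.760
L(1,2) = 246, L_eff = 246/255 = 0.964706
t(1,2) = 4.19 - 3.760·0.964706 = 0.563
Σt over all 3·3 pixels = 17.406
V = pitch²·Σt = 1.17²·17.406 = 23.827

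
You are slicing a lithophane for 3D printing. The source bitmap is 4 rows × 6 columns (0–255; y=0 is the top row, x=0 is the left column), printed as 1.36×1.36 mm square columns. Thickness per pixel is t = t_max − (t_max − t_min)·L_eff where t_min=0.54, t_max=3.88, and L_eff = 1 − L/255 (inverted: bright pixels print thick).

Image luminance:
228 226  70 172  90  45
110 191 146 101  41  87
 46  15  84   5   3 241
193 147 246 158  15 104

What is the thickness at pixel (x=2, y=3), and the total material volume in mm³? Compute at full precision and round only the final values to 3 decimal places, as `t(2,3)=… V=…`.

t(2,3)=3.762 V=90.932

span = t_max - t_min = 3.88 - 0.54 = 3.340
L(2,3) = 246, L_eff = 1 - 246/255 = 0.035294 (inverted)
t(2,3) = 3.88 - 3.340·0.035294 = 3.762
Σt over all 4·6 pixels = 313414/6375 ≈ 49.1629804
V = pitch²·Σt = 1.36²·313414/6375 = 90.932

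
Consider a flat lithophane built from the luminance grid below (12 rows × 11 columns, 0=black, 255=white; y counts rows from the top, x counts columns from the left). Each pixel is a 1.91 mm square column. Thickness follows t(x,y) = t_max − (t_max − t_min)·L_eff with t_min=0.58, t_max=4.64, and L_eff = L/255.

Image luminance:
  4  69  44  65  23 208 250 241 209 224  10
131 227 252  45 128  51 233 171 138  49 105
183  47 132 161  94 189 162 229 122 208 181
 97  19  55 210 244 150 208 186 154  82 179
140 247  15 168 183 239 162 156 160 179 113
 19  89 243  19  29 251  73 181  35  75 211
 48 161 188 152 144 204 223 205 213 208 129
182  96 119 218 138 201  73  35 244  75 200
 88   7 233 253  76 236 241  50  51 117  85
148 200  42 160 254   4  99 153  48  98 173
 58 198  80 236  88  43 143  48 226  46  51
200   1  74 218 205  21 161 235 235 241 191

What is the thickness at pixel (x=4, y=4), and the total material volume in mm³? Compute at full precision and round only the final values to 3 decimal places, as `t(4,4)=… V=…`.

span = t_max - t_min = 4.64 - 0.58 = 4.060
L(4,4) = 183, L_eff = 183/255 = 0.717647
t(4,4) = 4.64 - 4.060·0.717647 = 1.726
Σt over all 12·11 pixels = 4068439/12750 ≈ 319.0932549
V = pitch²·Σt = 1.91²·4068439/12750 = 1164.084

t(4,4)=1.726 V=1164.084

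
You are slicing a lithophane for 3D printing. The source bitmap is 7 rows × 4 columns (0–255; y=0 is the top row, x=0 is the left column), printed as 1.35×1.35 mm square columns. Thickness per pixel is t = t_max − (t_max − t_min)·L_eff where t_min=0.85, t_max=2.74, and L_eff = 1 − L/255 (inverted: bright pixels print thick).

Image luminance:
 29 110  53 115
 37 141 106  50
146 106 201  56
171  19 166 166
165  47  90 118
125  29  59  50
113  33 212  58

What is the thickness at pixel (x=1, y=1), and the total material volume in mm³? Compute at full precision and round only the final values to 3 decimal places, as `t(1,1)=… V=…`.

span = t_max - t_min = 2.74 - 0.85 = 1.890
L(1,1) = 141, L_eff = 1 - 141/255 = 0.447059 (inverted)
t(1,1) = 2.74 - 1.890·0.447059 = 1.895
Σt over all 7·4 pixels = 44.338
V = pitch²·Σt = 1.35²·44.338 = 80.806

t(1,1)=1.895 V=80.806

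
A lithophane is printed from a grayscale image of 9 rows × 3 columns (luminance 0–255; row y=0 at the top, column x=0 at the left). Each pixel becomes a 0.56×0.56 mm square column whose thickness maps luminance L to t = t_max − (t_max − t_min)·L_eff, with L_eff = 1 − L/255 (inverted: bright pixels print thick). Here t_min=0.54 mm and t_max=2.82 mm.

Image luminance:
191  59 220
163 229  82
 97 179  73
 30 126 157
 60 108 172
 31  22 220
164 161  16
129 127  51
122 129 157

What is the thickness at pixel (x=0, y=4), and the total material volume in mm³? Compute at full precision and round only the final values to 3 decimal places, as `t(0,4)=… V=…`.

span = t_max - t_min = 2.82 - 0.54 = 2.280
L(0,4) = 60, L_eff = 1 - 60/255 = 0.764706 (inverted)
t(0,4) = 2.82 - 2.280·0.764706 = 1.076
Σt over all 9·3 pixels = 37283/850 ≈ 43.8623529
V = pitch²·Σt = 0.56²·37283/850 = 13.755

t(0,4)=1.076 V=13.755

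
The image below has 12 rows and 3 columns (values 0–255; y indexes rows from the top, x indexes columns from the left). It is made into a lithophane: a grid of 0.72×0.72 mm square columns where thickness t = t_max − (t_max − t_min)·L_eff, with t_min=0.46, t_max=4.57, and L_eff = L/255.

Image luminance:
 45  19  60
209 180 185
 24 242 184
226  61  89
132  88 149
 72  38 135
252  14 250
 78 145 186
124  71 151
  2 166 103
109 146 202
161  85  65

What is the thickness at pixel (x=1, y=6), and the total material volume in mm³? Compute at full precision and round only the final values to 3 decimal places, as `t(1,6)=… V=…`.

t(1,6)=4.344 V=48.122

span = t_max - t_min = 4.57 - 0.46 = 4.110
L(1,6) = 14, L_eff = 14/255 = 0.054902
t(1,6) = 4.57 - 4.110·0.054902 = 4.344
Σt over all 12·3 pixels = 197261/2125 ≈ 92.8287059
V = pitch²·Σt = 0.72²·197261/2125 = 48.122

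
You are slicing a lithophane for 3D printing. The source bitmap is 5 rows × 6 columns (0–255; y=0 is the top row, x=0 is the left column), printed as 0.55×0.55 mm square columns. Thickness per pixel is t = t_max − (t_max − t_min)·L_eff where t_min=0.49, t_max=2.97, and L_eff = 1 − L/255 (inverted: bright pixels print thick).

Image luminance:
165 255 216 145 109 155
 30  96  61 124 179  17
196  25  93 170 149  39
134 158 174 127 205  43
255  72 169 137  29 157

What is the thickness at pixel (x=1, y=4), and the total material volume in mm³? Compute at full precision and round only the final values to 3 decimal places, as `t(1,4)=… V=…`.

span = t_max - t_min = 2.97 - 0.49 = 2.480
L(1,4) = 72, L_eff = 1 - 72/255 = 0.717647 (inverted)
t(1,4) = 2.97 - 2.480·0.717647 = 1.190
Σt over all 5·6 pixels = 669041/12750 ≈ 52.4738039
V = pitch²·Σt = 0.55²·669041/12750 = 15.873

t(1,4)=1.190 V=15.873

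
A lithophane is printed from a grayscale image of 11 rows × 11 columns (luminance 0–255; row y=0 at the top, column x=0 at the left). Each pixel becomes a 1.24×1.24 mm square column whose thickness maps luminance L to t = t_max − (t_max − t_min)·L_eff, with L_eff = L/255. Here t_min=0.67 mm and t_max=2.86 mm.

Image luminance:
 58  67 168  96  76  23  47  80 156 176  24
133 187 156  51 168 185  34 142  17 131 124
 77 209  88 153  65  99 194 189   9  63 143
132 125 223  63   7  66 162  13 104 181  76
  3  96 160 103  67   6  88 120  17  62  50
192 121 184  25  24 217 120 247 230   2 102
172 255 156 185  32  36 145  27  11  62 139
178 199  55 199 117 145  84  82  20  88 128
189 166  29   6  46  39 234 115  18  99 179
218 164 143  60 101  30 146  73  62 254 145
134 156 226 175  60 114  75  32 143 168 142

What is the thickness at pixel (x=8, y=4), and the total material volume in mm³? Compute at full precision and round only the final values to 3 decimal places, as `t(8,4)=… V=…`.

t(8,4)=2.714 V=354.729

span = t_max - t_min = 2.86 - 0.67 = 2.190
L(8,4) = 17, L_eff = 17/255 = 0.066667
t(8,4) = 2.86 - 2.190·0.066667 = 2.714
Σt over all 11·11 pixels = 980487/4250 ≈ 230.7028235
V = pitch²·Σt = 1.24²·980487/4250 = 354.729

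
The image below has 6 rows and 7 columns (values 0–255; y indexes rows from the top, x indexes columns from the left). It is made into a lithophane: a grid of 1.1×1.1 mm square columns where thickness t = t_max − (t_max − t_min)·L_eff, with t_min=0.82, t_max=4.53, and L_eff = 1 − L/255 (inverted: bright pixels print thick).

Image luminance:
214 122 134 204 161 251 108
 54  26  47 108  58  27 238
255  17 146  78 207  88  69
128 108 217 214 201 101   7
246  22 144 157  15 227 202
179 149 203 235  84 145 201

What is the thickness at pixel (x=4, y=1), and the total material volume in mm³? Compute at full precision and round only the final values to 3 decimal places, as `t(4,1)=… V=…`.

span = t_max - t_min = 4.53 - 0.82 = 3.710
L(4,1) = 58, L_eff = 1 - 58/255 = 0.772549 (inverted)
t(4,1) = 4.53 - 3.710·0.772549 = 1.664
Σt over all 6·7 pixels = 178171/1500 ≈ 118.7806667
V = pitch²·Σt = 1.1²·178171/1500 = 143.725

t(4,1)=1.664 V=143.725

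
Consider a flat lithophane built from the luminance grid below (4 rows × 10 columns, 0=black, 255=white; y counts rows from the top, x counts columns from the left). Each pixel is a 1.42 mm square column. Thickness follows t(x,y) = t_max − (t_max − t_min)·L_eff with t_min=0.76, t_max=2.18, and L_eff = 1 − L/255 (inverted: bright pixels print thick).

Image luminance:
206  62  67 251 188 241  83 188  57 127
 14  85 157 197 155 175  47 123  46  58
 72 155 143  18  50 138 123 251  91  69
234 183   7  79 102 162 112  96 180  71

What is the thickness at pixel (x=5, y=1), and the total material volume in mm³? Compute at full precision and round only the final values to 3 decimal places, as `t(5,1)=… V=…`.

span = t_max - t_min = 2.18 - 0.76 = 1.420
L(5,1) = 175, L_eff = 1 - 175/255 = 0.313725 (inverted)
t(5,1) = 2.18 - 1.420·0.313725 = 1.735
Σt over all 4·10 pixels = 244291/4250 ≈ 57.4802353
V = pitch²·Σt = 1.42²·244291/4250 = 115.903

t(5,1)=1.735 V=115.903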